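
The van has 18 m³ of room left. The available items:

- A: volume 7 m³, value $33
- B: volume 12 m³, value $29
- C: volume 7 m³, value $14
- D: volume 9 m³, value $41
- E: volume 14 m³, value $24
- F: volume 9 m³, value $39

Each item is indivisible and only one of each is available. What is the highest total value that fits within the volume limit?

Check high-value combinations within 18 m³:
- D+F: volume 9+9=18, value 41+39=80
- A+D: volume 7+9=16, value 33+41=74
- A+F: volume 7+9=16, value 33+39=72
- C+D: volume 7+9=16, value 14+41=55
- C+F: volume 7+9=16, value 14+39=53
Best: $80.

$80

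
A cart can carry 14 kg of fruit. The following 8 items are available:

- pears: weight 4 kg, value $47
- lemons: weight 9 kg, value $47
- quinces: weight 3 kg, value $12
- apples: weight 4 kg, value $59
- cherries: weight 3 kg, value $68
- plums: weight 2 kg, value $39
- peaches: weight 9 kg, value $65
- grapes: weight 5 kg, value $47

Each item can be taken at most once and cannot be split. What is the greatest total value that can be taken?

$213

Check high-value combinations within 14 kg:
- pears+apples+cherries+plums: weight 4+4+3+2=13, value 47+59+68+39=213
- apples+cherries+plums+grapes: weight 4+3+2+5=14, value 59+68+39+47=213
- pears+cherries+plums+grapes: weight 4+3+2+5=14, value 47+68+39+47=201
Best: $213.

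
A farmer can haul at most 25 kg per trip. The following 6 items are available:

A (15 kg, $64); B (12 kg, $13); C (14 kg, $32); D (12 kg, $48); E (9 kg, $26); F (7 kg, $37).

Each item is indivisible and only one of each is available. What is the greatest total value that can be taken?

$101

Check high-value combinations within 25 kg:
- A+F: weight 15+7=22, value 64+37=101
- A+E: weight 15+9=24, value 64+26=90
- D+F: weight 12+7=19, value 48+37=85
Best: $101.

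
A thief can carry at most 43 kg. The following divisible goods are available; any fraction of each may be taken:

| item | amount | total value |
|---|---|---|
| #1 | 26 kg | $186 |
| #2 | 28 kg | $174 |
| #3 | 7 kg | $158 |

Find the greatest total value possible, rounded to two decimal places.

406.14

Take in order of value per unit:
- #3 (158/7 per unit): all 7 → value 158, running total 158.00
- #1 (186/26 per unit): all 26 → value 186, running total 344.00
- #2 (174/28 per unit): 10 of 28 → value 10×174/28 = 62.1429, running total 406.14
Total 406.14.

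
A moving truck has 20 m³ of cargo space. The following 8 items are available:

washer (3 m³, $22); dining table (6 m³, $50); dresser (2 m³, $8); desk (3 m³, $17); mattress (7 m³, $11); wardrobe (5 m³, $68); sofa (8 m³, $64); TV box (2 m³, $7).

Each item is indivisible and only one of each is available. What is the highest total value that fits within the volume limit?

Check high-value combinations within 20 m³:
- dining table+wardrobe+sofa: volume 6+5+8=19, value 50+68+64=182
- washer+desk+wardrobe+sofa: volume 3+3+5+8=19, value 22+17+68+64=171
- washer+dresser+wardrobe+sofa+TV box: volume 3+2+5+8+2=20, value 22+8+68+64+7=169
- washer+dining table+dresser+desk+wardrobe: volume 3+6+2+3+5=19, value 22+50+8+17+68=165
Best: $182.

$182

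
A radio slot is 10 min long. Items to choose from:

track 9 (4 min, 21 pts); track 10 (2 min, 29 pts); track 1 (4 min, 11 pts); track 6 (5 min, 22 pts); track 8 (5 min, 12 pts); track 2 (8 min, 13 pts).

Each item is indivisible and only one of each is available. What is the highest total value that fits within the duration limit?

61 pts

Check high-value combinations within 10 min:
- track 9+track 10+track 1: duration 4+2+4=10, value 21+29+11=61
- track 10+track 6: duration 2+5=7, value 29+22=51
- track 9+track 10: duration 4+2=6, value 21+29=50
Best: 61 pts.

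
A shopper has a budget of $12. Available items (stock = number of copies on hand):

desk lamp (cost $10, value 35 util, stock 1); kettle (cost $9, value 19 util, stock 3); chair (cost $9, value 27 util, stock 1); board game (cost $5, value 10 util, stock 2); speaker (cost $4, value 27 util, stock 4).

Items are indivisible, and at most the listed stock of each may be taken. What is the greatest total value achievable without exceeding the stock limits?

81 util

Top feasible selections:
- 3×speaker: cost 12, value 81
- 2×speaker: cost 8, value 54
- 1×board game + 1×speaker: cost 9, value 37
Best: 81 util.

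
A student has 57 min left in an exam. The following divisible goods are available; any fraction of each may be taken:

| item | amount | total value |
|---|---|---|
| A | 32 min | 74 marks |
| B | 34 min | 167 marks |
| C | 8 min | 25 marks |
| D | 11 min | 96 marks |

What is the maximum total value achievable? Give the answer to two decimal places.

Take in order of value per unit:
- D (96/11 per unit): all 11 → value 96, running total 96.00
- B (167/34 per unit): all 34 → value 167, running total 263.00
- C (25/8 per unit): all 8 → value 25, running total 288.00
- A (74/32 per unit): 4 of 32 → value 4×74/32 = 9.2500, running total 297.25
Total 297.25.

297.25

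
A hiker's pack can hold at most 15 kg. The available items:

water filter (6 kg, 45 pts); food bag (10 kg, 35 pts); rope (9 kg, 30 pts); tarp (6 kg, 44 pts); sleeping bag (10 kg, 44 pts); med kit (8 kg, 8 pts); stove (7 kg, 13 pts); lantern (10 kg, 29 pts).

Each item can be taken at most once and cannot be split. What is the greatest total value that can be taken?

This is a 0/1 knapsack; check combinations near the capacity.
- water filter+tarp: weight 6+6=12, value 45+44=89
- water filter+rope: weight 6+9=15, value 45+30=75
- rope+tarp: weight 9+6=15, value 30+44=74
- water filter+stove: weight 6+7=13, value 45+13=58
Best: 89 pts.

89 pts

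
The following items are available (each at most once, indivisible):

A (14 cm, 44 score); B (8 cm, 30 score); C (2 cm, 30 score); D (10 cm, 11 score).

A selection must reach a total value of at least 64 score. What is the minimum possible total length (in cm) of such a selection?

Subsets with value ≥ 64, sorted by total length:
- A+C: length 16, value 74
- B+C+D: length 20, value 71
- A+B: length 22, value 74
- A+B+C: length 24, value 104
Minimum length: 16 cm.

16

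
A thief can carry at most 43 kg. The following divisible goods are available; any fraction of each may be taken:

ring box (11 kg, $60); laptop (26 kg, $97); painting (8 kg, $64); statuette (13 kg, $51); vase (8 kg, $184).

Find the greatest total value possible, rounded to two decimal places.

Take in order of value per unit:
- vase (184/8 per unit): all 8 → value 184, running total 184.00
- painting (64/8 per unit): all 8 → value 64, running total 248.00
- ring box (60/11 per unit): all 11 → value 60, running total 308.00
- statuette (51/13 per unit): all 13 → value 51, running total 359.00
- laptop (97/26 per unit): 3 of 26 → value 3×97/26 = 11.1923, running total 370.19
Total 370.19.

370.19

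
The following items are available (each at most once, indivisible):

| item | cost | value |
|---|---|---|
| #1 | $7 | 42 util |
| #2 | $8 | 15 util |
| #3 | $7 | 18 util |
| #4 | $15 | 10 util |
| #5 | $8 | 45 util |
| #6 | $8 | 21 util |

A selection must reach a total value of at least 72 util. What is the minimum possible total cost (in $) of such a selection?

15

Subsets with value ≥ 72, sorted by total cost:
- #1+#5: cost 15, value 87
- #1+#3+#5: cost 22, value 105
- #1+#3+#6: cost 22, value 81
- #1+#2+#3: cost 22, value 75
Minimum cost: 15 $.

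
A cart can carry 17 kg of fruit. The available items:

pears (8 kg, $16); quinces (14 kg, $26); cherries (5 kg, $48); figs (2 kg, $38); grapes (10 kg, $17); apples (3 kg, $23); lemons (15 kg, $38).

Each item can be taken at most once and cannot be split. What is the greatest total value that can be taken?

$109

Check high-value combinations within 17 kg:
- cherries+figs+apples: weight 5+2+3=10, value 48+38+23=109
- cherries+figs+grapes: weight 5+2+10=17, value 48+38+17=103
- pears+cherries+figs: weight 8+5+2=15, value 16+48+38=102
Best: $109.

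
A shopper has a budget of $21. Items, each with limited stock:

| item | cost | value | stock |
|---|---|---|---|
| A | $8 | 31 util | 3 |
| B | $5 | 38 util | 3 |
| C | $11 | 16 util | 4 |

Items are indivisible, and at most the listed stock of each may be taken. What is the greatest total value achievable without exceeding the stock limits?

Best selections within cost 21 and stock limits:
- 3×B: cost 15, value 114
- 1×A + 2×B: cost 18, value 107
- 2×A + 1×B: cost 21, value 100
- 2×B + 1×C: cost 21, value 92
Best: 114 util.

114 util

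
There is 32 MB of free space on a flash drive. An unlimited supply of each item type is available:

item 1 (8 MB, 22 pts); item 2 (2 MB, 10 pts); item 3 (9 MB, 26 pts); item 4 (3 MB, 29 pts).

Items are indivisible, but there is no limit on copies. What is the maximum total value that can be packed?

Best value-per-unit is item 4 at 29/3; filling with it alone gives 10×29 = 290.
Optimal mix: 1×item 2 + 10×item 4 → size 32, value 300.

300 pts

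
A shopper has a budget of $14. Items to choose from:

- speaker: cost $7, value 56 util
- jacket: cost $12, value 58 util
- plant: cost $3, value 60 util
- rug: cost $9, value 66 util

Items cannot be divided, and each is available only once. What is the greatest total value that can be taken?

Check high-value combinations within $14:
- plant+rug: cost 3+9=12, value 60+66=126
- speaker+plant: cost 7+3=10, value 56+60=116
- rug: cost 9, value 66
- plant: cost 3, value 60
- jacket: cost 12, value 58
Best: 126 util.

126 util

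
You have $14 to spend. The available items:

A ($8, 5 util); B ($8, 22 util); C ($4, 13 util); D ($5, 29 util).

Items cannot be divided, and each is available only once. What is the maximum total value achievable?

Check high-value combinations within $14:
- B+D: cost 8+5=13, value 22+29=51
- C+D: cost 4+5=9, value 13+29=42
- B+C: cost 8+4=12, value 22+13=35
Best: 51 util.

51 util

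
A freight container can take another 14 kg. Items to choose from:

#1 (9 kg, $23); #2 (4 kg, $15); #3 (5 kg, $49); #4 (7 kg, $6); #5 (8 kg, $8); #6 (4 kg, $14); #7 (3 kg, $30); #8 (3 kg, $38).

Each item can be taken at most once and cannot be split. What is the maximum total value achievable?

Check high-value combinations within 14 kg:
- #3+#7+#8: weight 5+3+3=11, value 49+30+38=117
- #2+#3+#8: weight 4+5+3=12, value 15+49+38=102
- #3+#6+#8: weight 5+4+3=12, value 49+14+38=101
- #2+#6+#7+#8: weight 4+4+3+3=14, value 15+14+30+38=97
Best: $117.

$117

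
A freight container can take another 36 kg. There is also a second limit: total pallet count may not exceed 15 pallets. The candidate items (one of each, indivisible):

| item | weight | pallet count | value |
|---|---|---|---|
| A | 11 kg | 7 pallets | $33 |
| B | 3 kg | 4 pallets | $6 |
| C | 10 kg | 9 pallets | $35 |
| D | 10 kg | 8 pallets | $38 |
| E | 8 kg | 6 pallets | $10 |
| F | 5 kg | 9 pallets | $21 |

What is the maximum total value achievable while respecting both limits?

$71

Feasible sets respecting both limits:
- A+D: weight 21, pallet count 15, value 71
- D+E: weight 18, pallet count 14, value 48
- C+E: weight 18, pallet count 15, value 45
Best: $71.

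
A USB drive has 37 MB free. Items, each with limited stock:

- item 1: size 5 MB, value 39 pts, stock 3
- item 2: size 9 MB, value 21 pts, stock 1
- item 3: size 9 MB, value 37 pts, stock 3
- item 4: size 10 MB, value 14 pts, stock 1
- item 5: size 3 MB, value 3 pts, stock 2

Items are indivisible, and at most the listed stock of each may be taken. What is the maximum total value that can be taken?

194 pts

Best selections within size 37 and stock limits:
- 3×item 1 + 2×item 3 + 1×item 5: size 36, value 194
- 3×item 1 + 2×item 3: size 33, value 191
- 2×item 1 + 3×item 3: size 37, value 189
- 3×item 1 + 1×item 2 + 1×item 3 + 1×item 5: size 36, value 178
Best: 194 pts.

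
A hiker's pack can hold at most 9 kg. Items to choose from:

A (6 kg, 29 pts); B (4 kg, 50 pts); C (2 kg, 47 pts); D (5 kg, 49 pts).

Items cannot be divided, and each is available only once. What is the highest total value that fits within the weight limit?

99 pts

Check high-value combinations within 9 kg:
- B+D: weight 4+5=9, value 50+49=99
- B+C: weight 4+2=6, value 50+47=97
- C+D: weight 2+5=7, value 47+49=96
Best: 99 pts.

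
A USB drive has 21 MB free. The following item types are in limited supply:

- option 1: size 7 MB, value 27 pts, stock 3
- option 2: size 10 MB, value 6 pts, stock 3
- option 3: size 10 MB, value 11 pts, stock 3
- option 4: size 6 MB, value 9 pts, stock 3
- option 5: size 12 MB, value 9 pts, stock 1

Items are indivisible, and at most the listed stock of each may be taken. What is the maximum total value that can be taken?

Best selections within size 21 and stock limits:
- 3×option 1: size 21, value 81
- 2×option 1 + 1×option 4: size 20, value 63
Best: 81 pts.

81 pts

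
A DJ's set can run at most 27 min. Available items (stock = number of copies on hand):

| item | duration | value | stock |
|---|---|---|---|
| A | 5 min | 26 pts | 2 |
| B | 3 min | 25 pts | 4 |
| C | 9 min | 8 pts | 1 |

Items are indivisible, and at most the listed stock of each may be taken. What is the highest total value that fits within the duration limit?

Best selections within duration 27 and stock limits:
- 2×A + 4×B: duration 22, value 152
- 1×A + 4×B + 1×C: duration 26, value 134
- 2×A + 3×B: duration 19, value 127
- 1×A + 4×B: duration 17, value 126
Best: 152 pts.

152 pts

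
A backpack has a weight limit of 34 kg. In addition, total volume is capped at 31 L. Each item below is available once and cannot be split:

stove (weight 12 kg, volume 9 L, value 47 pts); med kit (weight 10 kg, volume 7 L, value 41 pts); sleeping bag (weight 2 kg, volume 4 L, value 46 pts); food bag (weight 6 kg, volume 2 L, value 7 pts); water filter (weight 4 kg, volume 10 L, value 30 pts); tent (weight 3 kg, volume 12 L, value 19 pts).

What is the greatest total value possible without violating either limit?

164 pts

Feasible sets respecting both limits:
- stove+med kit+sleeping bag+water filter: weight 28, volume 30, value 164
- stove+med kit+sleeping bag+food bag: weight 30, volume 22, value 141
- stove+med kit+sleeping bag: weight 24, volume 20, value 134
- stove+sleeping bag+food bag+water filter: weight 24, volume 25, value 130
Best: 164 pts.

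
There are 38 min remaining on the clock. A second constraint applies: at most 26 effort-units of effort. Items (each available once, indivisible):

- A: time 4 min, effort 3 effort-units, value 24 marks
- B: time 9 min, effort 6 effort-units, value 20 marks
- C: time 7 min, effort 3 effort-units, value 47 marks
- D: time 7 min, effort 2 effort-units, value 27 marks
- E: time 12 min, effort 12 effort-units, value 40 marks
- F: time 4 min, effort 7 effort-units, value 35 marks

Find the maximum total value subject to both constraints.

Feasible sets respecting both limits:
- A+B+C+D+F: time 31, effort 21, value 153
- C+D+E+F: time 30, effort 24, value 149
- A+C+E+F: time 27, effort 25, value 146
Best: 153 marks.

153 marks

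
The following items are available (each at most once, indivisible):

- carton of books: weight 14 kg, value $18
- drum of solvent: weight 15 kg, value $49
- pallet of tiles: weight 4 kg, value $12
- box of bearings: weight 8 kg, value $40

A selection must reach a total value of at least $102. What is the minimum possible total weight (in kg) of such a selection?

37

Subsets with value ≥ 102, sorted by total weight:
- carton of books+drum of solvent+box of bearings: weight 37, value 107
- carton of books+drum of solvent+pallet of tiles+box of bearings: weight 41, value 119
Minimum weight: 37 kg.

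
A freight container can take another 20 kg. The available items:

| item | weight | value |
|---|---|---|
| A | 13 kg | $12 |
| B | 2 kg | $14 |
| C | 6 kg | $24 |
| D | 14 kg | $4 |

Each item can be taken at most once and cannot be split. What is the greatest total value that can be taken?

Check high-value combinations within 20 kg:
- B+C: weight 2+6=8, value 14+24=38
- A+C: weight 13+6=19, value 12+24=36
- C+D: weight 6+14=20, value 24+4=28
- A+B: weight 13+2=15, value 12+14=26
- C: weight 6, value 24
Best: $38.

$38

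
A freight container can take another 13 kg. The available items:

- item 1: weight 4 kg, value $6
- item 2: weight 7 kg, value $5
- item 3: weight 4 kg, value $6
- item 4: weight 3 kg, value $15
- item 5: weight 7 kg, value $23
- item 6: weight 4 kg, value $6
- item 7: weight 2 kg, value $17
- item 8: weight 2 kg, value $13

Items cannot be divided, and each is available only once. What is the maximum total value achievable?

$55

Check high-value combinations within 13 kg:
- item 4+item 5+item 7: weight 3+7+2=12, value 15+23+17=55
- item 5+item 7+item 8: weight 7+2+2=11, value 23+17+13=53
- item 1+item 4+item 7+item 8: weight 4+3+2+2=11, value 6+15+17+13=51
- item 3+item 4+item 7+item 8: weight 4+3+2+2=11, value 6+15+17+13=51
- item 4+item 6+item 7+item 8: weight 3+4+2+2=11, value 15+6+17+13=51
Best: $55.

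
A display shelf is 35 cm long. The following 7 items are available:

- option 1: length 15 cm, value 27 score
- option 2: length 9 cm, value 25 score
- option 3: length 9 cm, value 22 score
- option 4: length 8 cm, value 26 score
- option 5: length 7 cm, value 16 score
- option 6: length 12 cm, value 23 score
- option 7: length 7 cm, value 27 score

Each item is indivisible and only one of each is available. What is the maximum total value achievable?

100 score

Check high-value combinations within 35 cm:
- option 2+option 3+option 4+option 7: length 9+9+8+7=33, value 25+22+26+27=100
- option 2+option 4+option 5+option 7: length 9+8+7+7=31, value 25+26+16+27=94
- option 4+option 5+option 6+option 7: length 8+7+12+7=34, value 26+16+23+27=92
- option 3+option 4+option 5+option 7: length 9+8+7+7=31, value 22+26+16+27=91
- option 2+option 5+option 6+option 7: length 9+7+12+7=35, value 25+16+23+27=91
Best: 100 score.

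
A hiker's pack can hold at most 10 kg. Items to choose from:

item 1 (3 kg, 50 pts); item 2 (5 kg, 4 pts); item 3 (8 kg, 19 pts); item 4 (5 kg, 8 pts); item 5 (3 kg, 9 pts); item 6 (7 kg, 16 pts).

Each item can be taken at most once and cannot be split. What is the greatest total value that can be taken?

This is a 0/1 knapsack; check combinations near the capacity.
- item 1+item 6: weight 3+7=10, value 50+16=66
- item 1+item 5: weight 3+3=6, value 50+9=59
- item 1+item 4: weight 3+5=8, value 50+8=58
- item 1+item 2: weight 3+5=8, value 50+4=54
- item 1: weight 3, value 50
Best: 66 pts.

66 pts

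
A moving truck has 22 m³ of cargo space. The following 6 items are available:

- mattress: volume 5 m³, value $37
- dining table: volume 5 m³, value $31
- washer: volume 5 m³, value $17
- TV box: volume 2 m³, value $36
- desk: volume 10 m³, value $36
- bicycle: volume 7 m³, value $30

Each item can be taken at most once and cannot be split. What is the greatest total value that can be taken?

$140

Check high-value combinations within 22 m³:
- mattress+dining table+TV box+desk: volume 5+5+2+10=22, value 37+31+36+36=140
- mattress+dining table+TV box+bicycle: volume 5+5+2+7=19, value 37+31+36+30=134
- mattress+washer+TV box+desk: volume 5+5+2+10=22, value 37+17+36+36=126
Best: $140.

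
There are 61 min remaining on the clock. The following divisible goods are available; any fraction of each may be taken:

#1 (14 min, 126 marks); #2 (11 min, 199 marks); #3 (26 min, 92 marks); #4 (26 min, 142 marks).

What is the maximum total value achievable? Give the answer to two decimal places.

Take in order of value per unit:
- #2 (199/11 per unit): all 11 → value 199, running total 199.00
- #1 (126/14 per unit): all 14 → value 126, running total 325.00
- #4 (142/26 per unit): all 26 → value 142, running total 467.00
- #3 (92/26 per unit): 10 of 26 → value 10×92/26 = 35.3846, running total 502.38
Total 502.38.

502.38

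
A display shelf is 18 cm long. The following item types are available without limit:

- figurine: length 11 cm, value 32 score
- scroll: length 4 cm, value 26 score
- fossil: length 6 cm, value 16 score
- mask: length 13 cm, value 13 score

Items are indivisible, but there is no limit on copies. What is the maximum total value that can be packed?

Best value-per-unit is scroll at 26/4, and filling with it alone uses length 4×4=16. No mix of the others beats 4×26 = 104.

104 score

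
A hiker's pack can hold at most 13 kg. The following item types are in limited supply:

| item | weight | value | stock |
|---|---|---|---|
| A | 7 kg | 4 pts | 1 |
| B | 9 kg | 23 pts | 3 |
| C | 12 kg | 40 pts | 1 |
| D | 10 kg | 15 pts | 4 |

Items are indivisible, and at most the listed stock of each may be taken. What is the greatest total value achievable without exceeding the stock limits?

40 pts

Top feasible selections:
- 1×C: weight 12, value 40
- 1×B: weight 9, value 23
- 1×D: weight 10, value 15
Best: 40 pts.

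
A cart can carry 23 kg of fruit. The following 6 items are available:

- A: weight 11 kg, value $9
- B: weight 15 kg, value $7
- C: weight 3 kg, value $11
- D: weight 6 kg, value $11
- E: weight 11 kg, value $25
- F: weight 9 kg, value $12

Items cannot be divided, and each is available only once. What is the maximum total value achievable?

$48

This is a 0/1 knapsack; check combinations near the capacity.
- C+E+F: weight 3+11+9=23, value 11+25+12=48
- C+D+E: weight 3+6+11=20, value 11+11+25=47
- E+F: weight 11+9=20, value 25+12=37
- C+E: weight 3+11=14, value 11+25=36
- D+E: weight 6+11=17, value 11+25=36
Best: $48.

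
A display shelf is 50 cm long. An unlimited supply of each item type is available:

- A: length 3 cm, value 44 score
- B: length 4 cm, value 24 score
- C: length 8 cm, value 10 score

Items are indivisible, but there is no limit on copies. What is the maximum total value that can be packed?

Best value-per-unit is A at 44/3, and filling with it alone uses length 16×3=48. No mix of the others beats 16×44 = 704.

704 score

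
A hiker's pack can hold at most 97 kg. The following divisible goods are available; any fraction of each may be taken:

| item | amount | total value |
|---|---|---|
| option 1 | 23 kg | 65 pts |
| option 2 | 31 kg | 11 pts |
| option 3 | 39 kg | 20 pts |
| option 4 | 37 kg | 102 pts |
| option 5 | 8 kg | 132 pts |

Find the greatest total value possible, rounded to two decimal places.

Take in order of value per unit:
- option 5 (132/8 per unit): all 8 → value 132, running total 132.00
- option 1 (65/23 per unit): all 23 → value 65, running total 197.00
- option 4 (102/37 per unit): all 37 → value 102, running total 299.00
- option 3 (20/39 per unit): 29 of 39 → value 29×20/39 = 14.8718, running total 313.87
Total 313.87.

313.87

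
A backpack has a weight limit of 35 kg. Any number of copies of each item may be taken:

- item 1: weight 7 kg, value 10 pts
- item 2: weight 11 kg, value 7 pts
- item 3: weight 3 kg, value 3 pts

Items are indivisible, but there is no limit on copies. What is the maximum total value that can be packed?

50 pts

Best value-per-unit is item 1 at 10/7, and filling with it alone uses weight 5×7=35. No mix of the others beats 5×10 = 50.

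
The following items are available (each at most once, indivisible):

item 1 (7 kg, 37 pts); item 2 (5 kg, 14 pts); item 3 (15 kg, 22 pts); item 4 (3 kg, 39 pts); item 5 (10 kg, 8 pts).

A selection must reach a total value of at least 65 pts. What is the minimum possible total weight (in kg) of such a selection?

Subsets with value ≥ 65, sorted by total weight:
- item 1+item 4: weight 10, value 76
- item 1+item 2+item 4: weight 15, value 90
- item 1+item 4+item 5: weight 20, value 84
Minimum weight: 10 kg.

10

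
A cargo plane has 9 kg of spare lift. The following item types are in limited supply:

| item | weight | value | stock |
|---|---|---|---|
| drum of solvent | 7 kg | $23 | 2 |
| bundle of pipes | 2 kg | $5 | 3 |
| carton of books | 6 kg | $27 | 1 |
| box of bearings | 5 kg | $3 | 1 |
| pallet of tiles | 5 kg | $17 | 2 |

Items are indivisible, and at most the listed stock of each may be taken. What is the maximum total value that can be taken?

Best selections within weight 9 and stock limits:
- 1×bundle of pipes + 1×carton of books: weight 8, value 32
- 1×drum of solvent + 1×bundle of pipes: weight 9, value 28
Best: $32.

$32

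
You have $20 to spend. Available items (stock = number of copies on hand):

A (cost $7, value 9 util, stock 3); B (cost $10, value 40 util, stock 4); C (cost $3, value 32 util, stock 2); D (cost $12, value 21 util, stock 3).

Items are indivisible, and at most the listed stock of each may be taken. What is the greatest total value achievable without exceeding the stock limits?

104 util

Top feasible selections:
- 1×B + 2×C: cost 16, value 104
- 2×C + 1×D: cost 18, value 85
- 2×A + 2×C: cost 20, value 82
Best: 104 util.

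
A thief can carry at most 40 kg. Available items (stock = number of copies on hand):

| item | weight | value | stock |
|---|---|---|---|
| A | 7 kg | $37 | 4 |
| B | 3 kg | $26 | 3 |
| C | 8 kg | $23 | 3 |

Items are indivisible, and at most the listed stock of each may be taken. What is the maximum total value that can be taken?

Best selections within weight 40 and stock limits:
- 4×A + 3×B: weight 37, value 226
- 3×A + 3×B + 1×C: weight 38, value 212
- 4×A + 2×B: weight 34, value 200
Best: $226.

$226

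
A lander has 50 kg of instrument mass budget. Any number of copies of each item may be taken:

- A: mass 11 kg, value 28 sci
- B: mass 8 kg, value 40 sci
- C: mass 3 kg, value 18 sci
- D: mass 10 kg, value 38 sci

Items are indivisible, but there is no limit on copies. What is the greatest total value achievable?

Best value-per-unit is C at 18/3; filling with it alone gives 16×18 = 288.
Optimal mix: 1×B + 14×C → mass 50, value 292.

292 sci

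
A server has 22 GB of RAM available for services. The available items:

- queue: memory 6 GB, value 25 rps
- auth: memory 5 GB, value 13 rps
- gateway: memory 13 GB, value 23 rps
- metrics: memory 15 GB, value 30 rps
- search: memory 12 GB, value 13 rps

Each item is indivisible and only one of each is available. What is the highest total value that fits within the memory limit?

Check high-value combinations within 22 GB:
- queue+metrics: memory 6+15=21, value 25+30=55
- queue+gateway: memory 6+13=19, value 25+23=48
- auth+metrics: memory 5+15=20, value 13+30=43
Best: 55 rps.

55 rps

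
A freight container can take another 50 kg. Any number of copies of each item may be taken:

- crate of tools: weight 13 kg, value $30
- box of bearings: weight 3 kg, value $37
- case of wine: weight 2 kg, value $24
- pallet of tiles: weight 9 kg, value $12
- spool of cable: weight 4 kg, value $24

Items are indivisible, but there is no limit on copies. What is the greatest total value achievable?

$616

Best value-per-unit is box of bearings at 37/3; filling with it alone gives 16×37 = 592.
Optimal mix: 16×box of bearings + 1×case of wine → weight 50, value 616.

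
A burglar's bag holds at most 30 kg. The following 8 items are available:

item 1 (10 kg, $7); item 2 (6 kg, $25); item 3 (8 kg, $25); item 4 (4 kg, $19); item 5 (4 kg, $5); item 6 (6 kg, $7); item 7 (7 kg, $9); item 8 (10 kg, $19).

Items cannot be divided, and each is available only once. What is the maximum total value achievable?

$88

Check high-value combinations within 30 kg:
- item 2+item 3+item 4+item 8: weight 6+8+4+10=28, value 25+25+19+19=88
- item 2+item 3+item 4+item 5+item 7: weight 6+8+4+4+7=29, value 25+25+19+5+9=83
- item 2+item 3+item 4+item 5+item 6: weight 6+8+4+4+6=28, value 25+25+19+5+7=81
- item 2+item 3+item 4+item 7: weight 6+8+4+7=25, value 25+25+19+9=78
Best: $88.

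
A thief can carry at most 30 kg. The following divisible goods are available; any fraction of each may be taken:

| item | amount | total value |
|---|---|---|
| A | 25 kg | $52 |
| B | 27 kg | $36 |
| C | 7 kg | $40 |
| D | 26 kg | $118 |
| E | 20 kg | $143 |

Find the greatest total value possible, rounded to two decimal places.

Take in order of value per unit:
- E (143/20 per unit): all 20 → value 143, running total 143.00
- C (40/7 per unit): all 7 → value 40, running total 183.00
- D (118/26 per unit): 3 of 26 → value 3×118/26 = 13.6154, running total 196.62
Total 196.62.

196.62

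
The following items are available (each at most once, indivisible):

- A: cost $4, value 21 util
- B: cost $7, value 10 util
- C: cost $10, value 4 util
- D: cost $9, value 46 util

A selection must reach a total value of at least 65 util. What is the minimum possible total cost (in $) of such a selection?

Subsets with value ≥ 65, sorted by total cost:
- A+D: cost 13, value 67
- A+B+D: cost 20, value 77
Minimum cost: 13 $.

13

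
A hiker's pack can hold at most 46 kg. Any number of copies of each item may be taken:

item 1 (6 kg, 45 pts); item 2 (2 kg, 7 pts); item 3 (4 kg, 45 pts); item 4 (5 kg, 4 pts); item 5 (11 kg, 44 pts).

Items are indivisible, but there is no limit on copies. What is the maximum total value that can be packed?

502 pts

Best value-per-unit is item 3 at 45/4; filling with it alone gives 11×45 = 495.
Optimal mix: 1×item 2 + 11×item 3 → weight 46, value 502.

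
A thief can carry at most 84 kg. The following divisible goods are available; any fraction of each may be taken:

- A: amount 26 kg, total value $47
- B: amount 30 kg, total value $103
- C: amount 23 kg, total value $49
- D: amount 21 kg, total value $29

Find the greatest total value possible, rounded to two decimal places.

Take in order of value per unit:
- B (103/30 per unit): all 30 → value 103, running total 103.00
- C (49/23 per unit): all 23 → value 49, running total 152.00
- A (47/26 per unit): all 26 → value 47, running total 199.00
- D (29/21 per unit): 5 of 21 → value 5×29/21 = 6.9048, running total 205.90
Total 205.90.

205.90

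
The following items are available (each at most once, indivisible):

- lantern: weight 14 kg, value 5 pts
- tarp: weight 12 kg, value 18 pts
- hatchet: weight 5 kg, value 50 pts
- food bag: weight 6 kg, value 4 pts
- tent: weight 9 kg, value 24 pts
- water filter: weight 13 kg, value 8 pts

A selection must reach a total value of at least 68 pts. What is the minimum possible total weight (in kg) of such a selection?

Subsets with value ≥ 68, sorted by total weight:
- hatchet+tent: weight 14, value 74
- tarp+hatchet: weight 17, value 68
- hatchet+food bag+tent: weight 20, value 78
- tarp+hatchet+food bag: weight 23, value 72
Minimum weight: 14 kg.

14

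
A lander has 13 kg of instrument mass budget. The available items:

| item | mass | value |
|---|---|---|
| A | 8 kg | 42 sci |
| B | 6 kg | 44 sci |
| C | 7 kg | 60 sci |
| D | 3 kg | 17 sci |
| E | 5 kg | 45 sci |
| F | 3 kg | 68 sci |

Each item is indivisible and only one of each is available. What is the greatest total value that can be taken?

Check high-value combinations within 13 kg:
- C+D+F: mass 7+3+3=13, value 60+17+68=145
- D+E+F: mass 3+5+3=11, value 17+45+68=130
- B+D+F: mass 6+3+3=12, value 44+17+68=129
- C+F: mass 7+3=10, value 60+68=128
- E+F: mass 5+3=8, value 45+68=113
Best: 145 sci.

145 sci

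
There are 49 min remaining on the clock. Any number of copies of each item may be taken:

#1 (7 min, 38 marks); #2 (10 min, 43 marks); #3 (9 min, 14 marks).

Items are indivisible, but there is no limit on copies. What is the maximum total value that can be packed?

Best value-per-unit is #1 at 38/7, and filling with it alone uses time 7×7=49. No mix of the others beats 7×38 = 266.

266 marks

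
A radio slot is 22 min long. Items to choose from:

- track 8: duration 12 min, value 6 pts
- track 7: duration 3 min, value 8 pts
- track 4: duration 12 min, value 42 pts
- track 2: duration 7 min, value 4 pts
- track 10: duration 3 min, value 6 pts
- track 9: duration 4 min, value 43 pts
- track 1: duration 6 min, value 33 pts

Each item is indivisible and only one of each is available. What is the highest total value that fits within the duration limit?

Check high-value combinations within 22 min:
- track 4+track 9+track 1: duration 12+4+6=22, value 42+43+33=118
- track 7+track 4+track 10+track 9: duration 3+12+3+4=22, value 8+42+6+43=99
- track 7+track 4+track 9: duration 3+12+4=19, value 8+42+43=93
Best: 118 pts.

118 pts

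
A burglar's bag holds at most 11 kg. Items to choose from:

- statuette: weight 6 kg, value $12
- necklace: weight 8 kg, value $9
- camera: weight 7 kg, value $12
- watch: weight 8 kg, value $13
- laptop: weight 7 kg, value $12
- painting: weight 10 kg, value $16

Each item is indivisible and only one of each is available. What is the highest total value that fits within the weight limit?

Check high-value combinations within 11 kg:
- painting: weight 10, value 16
- watch: weight 8, value 13
- statuette: weight 6, value 12
Best: $16.

$16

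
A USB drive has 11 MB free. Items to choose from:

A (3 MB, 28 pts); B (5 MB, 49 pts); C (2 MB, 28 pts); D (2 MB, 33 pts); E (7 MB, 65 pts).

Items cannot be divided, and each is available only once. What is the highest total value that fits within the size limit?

Check high-value combinations within 11 MB:
- C+D+E: size 2+2+7=11, value 28+33+65=126
- B+C+D: size 5+2+2=9, value 49+28+33=110
- A+B+D: size 3+5+2=10, value 28+49+33=110
- A+B+C: size 3+5+2=10, value 28+49+28=105
- D+E: size 2+7=9, value 33+65=98
Best: 126 pts.

126 pts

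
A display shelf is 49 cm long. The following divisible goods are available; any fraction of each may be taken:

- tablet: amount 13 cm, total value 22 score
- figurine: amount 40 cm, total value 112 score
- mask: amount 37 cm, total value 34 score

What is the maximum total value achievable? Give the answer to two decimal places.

Take in order of value per unit:
- figurine (112/40 per unit): all 40 → value 112, running total 112.00
- tablet (22/13 per unit): 9 of 13 → value 9×22/13 = 15.2308, running total 127.23
Total 127.23.

127.23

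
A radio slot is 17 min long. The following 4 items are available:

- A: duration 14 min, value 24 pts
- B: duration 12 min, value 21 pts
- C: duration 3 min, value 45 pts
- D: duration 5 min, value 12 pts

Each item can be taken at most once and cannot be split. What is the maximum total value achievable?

Check high-value combinations within 17 min:
- A+C: duration 14+3=17, value 24+45=69
- B+C: duration 12+3=15, value 21+45=66
- C+D: duration 3+5=8, value 45+12=57
Best: 69 pts.

69 pts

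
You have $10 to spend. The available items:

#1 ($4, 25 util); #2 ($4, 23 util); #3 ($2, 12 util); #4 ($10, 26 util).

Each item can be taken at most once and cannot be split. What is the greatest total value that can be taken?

60 util

This is a 0/1 knapsack; check combinations near the capacity.
- #1+#2+#3: cost 4+4+2=10, value 25+23+12=60
- #1+#2: cost 4+4=8, value 25+23=48
- #1+#3: cost 4+2=6, value 25+12=37
Best: 60 util.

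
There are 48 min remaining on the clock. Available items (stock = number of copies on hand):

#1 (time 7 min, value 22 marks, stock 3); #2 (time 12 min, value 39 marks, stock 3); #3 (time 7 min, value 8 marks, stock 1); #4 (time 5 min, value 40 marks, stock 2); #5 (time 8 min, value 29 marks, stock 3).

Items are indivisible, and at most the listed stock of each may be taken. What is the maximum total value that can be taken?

Top feasible selections:
- 2×#1 + 2×#4 + 3×#5: time 48, value 211
- 1×#2 + 2×#4 + 3×#5: time 46, value 206
- 3×#1 + 2×#4 + 2×#5: time 47, value 204
Best: 211 marks.

211 marks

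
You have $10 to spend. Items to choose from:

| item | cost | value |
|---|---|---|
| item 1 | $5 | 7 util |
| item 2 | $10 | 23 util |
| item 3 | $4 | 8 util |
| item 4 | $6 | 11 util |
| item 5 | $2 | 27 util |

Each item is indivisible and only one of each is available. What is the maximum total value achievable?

This is a 0/1 knapsack; check combinations near the capacity.
- item 4+item 5: cost 6+2=8, value 11+27=38
- item 3+item 5: cost 4+2=6, value 8+27=35
- item 1+item 5: cost 5+2=7, value 7+27=34
- item 5: cost 2, value 27
Best: 38 util.

38 util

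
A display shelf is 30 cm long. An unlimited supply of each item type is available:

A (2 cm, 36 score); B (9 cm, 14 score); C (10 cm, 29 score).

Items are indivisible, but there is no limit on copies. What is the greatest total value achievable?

540 score

Best value-per-unit is A at 36/2, and filling with it alone uses length 15×2=30. No mix of the others beats 15×36 = 540.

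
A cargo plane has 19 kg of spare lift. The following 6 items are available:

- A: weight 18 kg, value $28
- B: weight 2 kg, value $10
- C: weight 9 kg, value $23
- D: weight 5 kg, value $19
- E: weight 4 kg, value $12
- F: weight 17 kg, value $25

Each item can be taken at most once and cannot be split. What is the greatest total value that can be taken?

Check high-value combinations within 19 kg:
- C+D+E: weight 9+5+4=18, value 23+19+12=54
- B+C+D: weight 2+9+5=16, value 10+23+19=52
- B+C+E: weight 2+9+4=15, value 10+23+12=45
- C+D: weight 9+5=14, value 23+19=42
- B+D+E: weight 2+5+4=11, value 10+19+12=41
Best: $54.

$54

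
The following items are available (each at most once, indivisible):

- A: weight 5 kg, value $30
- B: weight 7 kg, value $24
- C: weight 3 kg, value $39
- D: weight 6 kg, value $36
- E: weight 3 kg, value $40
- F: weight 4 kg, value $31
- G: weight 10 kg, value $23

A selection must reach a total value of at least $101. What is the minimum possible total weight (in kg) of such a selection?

10

Subsets with value ≥ 101, sorted by total weight:
- C+E+F: weight 10, value 110
- A+C+E: weight 11, value 109
- C+D+E: weight 12, value 115
- A+E+F: weight 12, value 101
Minimum weight: 10 kg.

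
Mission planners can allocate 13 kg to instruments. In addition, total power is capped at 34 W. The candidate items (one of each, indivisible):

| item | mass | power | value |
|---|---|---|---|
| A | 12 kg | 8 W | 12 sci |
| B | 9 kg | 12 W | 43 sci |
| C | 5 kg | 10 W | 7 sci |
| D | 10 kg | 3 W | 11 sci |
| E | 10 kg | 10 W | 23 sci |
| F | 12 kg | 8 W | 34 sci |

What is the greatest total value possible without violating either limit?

43 sci

Feasible sets respecting both limits:
- B: mass 9, power 12, value 43
- F: mass 12, power 8, value 34
- E: mass 10, power 10, value 23
Best: 43 sci.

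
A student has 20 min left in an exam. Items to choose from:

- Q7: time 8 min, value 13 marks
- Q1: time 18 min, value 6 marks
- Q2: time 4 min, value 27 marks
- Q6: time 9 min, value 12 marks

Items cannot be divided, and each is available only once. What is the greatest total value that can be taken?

40 marks

This is a 0/1 knapsack; check combinations near the capacity.
- Q7+Q2: time 8+4=12, value 13+27=40
- Q2+Q6: time 4+9=13, value 27+12=39
- Q2: time 4, value 27
Best: 40 marks.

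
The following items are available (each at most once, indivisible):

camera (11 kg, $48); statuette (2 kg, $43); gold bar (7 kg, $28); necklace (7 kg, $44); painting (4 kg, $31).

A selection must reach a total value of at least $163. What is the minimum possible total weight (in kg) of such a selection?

24

Subsets with value ≥ 163, sorted by total weight:
- camera+statuette+necklace+painting: weight 24, value 166
- camera+statuette+gold bar+necklace: weight 27, value 163
Minimum weight: 24 kg.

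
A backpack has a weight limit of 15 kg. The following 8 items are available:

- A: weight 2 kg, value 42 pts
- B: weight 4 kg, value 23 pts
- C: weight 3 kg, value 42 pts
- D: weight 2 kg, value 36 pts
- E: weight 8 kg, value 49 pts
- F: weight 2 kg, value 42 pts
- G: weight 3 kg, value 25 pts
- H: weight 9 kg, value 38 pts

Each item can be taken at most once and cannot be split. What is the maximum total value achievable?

187 pts

Check high-value combinations within 15 kg:
- A+C+D+F+G: weight 2+3+2+2+3=12, value 42+42+36+42+25=187
- A+B+C+D+F: weight 2+4+3+2+2=13, value 42+23+42+36+42=185
- A+C+E+F: weight 2+3+8+2=15, value 42+42+49+42=175
Best: 187 pts.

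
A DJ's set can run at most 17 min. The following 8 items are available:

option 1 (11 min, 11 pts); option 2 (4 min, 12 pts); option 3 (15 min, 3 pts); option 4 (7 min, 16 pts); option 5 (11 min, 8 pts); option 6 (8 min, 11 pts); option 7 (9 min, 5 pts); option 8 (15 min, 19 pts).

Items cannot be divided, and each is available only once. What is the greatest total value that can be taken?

Check high-value combinations within 17 min:
- option 2+option 4: duration 4+7=11, value 12+16=28
- option 4+option 6: duration 7+8=15, value 16+11=27
- option 2+option 6: duration 4+8=12, value 12+11=23
- option 1+option 2: duration 11+4=15, value 11+12=23
- option 4+option 7: duration 7+9=16, value 16+5=21
Best: 28 pts.

28 pts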